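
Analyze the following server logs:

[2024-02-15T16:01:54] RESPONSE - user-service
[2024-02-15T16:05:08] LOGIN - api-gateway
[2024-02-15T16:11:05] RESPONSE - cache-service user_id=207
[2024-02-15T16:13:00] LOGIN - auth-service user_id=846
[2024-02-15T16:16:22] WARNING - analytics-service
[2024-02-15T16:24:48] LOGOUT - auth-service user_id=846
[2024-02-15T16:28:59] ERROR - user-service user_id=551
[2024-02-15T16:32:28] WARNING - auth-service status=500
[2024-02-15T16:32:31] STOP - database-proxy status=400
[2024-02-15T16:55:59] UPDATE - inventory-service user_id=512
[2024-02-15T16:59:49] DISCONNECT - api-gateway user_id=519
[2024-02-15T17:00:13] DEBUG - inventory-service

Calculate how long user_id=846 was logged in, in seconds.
708

To calculate session duration:

1. Find LOGIN event for user_id=846: 2024-02-15T16:13:00
2. Find LOGOUT event for user_id=846: 2024-02-15T16:24:48
3. Session duration: 2024-02-15T16:24:48 - 2024-02-15T16:13:00 = 708 seconds (11 minutes)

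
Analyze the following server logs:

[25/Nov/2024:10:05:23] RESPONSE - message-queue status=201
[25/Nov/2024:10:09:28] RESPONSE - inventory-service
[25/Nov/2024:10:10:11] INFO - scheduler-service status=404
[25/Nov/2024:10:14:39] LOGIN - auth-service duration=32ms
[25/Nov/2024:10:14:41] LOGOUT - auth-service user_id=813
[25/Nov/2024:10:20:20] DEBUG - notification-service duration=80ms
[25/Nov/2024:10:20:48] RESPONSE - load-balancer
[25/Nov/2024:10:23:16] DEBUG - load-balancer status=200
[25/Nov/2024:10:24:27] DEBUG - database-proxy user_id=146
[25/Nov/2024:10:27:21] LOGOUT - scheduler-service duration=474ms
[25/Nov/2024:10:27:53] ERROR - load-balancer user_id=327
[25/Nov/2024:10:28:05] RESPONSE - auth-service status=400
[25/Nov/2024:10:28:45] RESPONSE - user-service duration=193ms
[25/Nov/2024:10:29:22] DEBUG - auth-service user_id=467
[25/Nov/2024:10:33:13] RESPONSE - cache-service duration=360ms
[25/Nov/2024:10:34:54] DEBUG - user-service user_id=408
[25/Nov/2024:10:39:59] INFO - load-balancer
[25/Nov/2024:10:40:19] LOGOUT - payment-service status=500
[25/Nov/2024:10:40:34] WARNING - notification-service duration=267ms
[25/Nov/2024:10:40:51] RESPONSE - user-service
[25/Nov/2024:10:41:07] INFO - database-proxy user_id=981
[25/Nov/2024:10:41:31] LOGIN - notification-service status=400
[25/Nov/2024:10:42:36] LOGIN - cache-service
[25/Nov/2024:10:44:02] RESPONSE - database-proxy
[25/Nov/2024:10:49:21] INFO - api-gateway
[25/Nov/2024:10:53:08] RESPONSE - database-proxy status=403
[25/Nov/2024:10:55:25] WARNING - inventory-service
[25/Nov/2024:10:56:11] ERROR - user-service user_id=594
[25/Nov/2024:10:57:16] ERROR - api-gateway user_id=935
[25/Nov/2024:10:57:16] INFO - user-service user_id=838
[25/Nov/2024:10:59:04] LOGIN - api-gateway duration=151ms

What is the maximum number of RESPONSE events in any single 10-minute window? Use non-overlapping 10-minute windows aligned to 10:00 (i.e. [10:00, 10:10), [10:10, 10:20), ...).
3

To find the burst window:

1. Divide the log period into non-overlapping 10-minute windows starting at 10:00
2. Count RESPONSE events in each window
3. Find the window with maximum count
4. Maximum events in a window: 3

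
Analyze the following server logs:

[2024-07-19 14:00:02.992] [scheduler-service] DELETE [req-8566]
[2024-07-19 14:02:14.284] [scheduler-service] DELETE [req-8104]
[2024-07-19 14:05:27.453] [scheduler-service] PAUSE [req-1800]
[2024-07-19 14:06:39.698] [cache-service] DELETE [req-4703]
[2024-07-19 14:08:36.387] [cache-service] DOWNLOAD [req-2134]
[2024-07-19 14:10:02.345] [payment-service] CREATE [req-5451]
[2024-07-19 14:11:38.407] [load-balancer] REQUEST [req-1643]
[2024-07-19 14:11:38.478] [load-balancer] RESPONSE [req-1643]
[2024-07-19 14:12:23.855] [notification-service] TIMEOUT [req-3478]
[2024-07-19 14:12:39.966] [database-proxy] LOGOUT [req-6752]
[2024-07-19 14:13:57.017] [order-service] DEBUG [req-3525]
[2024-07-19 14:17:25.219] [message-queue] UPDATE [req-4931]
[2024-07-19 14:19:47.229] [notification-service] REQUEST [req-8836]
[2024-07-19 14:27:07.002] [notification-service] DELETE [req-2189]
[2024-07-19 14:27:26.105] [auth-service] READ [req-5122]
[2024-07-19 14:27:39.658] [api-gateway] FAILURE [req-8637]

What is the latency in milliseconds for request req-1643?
71

To calculate latency:

1. Find REQUEST with id req-1643: 2024-07-19 14:11:38.407
2. Find RESPONSE with id req-1643: 2024-07-19 14:11:38.478
3. Latency: 2024-07-19 14:11:38.478 - 2024-07-19 14:11:38.407 = 71ms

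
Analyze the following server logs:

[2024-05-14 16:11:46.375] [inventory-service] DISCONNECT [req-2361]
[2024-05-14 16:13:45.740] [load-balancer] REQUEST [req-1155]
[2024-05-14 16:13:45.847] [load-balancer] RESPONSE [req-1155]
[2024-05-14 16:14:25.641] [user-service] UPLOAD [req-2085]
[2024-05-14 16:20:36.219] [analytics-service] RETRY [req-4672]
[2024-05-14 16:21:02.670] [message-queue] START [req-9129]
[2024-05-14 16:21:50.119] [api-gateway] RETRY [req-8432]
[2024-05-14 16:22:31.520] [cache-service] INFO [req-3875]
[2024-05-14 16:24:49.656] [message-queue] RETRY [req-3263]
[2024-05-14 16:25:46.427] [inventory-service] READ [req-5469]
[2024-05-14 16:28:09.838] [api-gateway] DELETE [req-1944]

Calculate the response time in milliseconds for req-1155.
107

To calculate latency:

1. Find REQUEST with id req-1155: 2024-05-14 16:13:45.740
2. Find RESPONSE with id req-1155: 2024-05-14 16:13:45.847
3. Latency: 2024-05-14 16:13:45.847 - 2024-05-14 16:13:45.740 = 107ms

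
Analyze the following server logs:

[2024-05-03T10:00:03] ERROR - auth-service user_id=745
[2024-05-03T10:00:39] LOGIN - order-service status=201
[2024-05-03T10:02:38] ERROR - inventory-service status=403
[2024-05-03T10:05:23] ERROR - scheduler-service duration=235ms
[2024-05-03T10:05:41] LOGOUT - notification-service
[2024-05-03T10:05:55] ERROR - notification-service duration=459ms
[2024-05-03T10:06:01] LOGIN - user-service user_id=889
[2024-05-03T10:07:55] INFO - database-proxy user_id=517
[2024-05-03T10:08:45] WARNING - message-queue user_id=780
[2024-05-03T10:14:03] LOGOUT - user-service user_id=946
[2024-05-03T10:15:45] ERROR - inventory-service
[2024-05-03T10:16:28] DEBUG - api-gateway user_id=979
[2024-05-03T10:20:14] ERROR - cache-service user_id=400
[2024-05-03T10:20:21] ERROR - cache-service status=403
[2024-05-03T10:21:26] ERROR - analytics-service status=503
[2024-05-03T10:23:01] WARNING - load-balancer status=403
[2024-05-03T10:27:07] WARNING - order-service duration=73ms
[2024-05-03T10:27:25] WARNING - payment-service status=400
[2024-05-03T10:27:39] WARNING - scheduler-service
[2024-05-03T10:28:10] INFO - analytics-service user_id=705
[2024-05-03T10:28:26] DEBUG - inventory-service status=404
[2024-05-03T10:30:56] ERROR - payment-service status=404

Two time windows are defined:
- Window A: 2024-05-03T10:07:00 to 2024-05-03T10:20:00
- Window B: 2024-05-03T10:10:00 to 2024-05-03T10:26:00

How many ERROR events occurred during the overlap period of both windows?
1

To find overlap events:

1. Window A: 2024-05-03T10:07:00 to 2024-05-03T10:20:00
2. Window B: 2024-05-03T10:10:00 to 2024-05-03T10:26:00
3. Overlap period: 2024-05-03T10:10:00 to 2024-05-03T10:20:00
4. Count ERROR events in overlap: 1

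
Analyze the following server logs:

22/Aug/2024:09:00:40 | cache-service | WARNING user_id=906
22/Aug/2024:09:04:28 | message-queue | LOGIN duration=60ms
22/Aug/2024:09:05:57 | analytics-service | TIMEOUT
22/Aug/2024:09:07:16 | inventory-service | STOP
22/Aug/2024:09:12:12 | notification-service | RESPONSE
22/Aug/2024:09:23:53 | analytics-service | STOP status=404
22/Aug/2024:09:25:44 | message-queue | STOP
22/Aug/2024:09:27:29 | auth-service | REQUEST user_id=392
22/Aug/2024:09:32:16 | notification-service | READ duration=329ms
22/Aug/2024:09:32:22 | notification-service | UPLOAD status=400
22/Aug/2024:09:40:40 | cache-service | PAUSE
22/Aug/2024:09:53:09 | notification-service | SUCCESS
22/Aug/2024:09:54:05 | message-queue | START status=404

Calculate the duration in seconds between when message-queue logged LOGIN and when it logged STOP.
1276

To find the time between events:

1. Locate the first LOGIN event for message-queue: 22/Aug/2024:09:04:28
2. Locate the first STOP event for message-queue: 22/Aug/2024:09:25:44
3. Calculate the difference: 22/Aug/2024:09:25:44 - 22/Aug/2024:09:04:28 = 1276 seconds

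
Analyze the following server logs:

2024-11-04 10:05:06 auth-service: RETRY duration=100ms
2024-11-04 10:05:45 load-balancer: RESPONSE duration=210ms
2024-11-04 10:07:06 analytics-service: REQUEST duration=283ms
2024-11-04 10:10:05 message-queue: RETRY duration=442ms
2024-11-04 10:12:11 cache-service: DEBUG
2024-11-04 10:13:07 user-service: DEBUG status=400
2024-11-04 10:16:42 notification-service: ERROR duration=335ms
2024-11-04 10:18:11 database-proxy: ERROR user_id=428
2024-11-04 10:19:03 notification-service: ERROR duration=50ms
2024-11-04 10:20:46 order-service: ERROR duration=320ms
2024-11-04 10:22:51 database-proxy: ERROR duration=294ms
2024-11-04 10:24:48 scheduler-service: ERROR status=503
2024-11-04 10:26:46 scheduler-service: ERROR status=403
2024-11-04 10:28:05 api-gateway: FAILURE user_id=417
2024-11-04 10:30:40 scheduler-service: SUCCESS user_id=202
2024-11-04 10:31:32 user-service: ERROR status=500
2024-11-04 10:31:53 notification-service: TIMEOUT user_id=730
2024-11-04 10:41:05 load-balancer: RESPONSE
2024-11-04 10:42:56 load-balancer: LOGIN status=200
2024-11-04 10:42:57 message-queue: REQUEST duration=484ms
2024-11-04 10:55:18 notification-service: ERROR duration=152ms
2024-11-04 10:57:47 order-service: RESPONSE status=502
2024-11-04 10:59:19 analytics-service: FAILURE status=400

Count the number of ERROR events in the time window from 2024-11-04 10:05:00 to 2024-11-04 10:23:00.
5

To count events in the time window:

1. Window boundaries: 2024-11-04 10:05:00 to 2024-11-04 10:23:00
2. Filter for ERROR events within this window
3. Count matching events: 5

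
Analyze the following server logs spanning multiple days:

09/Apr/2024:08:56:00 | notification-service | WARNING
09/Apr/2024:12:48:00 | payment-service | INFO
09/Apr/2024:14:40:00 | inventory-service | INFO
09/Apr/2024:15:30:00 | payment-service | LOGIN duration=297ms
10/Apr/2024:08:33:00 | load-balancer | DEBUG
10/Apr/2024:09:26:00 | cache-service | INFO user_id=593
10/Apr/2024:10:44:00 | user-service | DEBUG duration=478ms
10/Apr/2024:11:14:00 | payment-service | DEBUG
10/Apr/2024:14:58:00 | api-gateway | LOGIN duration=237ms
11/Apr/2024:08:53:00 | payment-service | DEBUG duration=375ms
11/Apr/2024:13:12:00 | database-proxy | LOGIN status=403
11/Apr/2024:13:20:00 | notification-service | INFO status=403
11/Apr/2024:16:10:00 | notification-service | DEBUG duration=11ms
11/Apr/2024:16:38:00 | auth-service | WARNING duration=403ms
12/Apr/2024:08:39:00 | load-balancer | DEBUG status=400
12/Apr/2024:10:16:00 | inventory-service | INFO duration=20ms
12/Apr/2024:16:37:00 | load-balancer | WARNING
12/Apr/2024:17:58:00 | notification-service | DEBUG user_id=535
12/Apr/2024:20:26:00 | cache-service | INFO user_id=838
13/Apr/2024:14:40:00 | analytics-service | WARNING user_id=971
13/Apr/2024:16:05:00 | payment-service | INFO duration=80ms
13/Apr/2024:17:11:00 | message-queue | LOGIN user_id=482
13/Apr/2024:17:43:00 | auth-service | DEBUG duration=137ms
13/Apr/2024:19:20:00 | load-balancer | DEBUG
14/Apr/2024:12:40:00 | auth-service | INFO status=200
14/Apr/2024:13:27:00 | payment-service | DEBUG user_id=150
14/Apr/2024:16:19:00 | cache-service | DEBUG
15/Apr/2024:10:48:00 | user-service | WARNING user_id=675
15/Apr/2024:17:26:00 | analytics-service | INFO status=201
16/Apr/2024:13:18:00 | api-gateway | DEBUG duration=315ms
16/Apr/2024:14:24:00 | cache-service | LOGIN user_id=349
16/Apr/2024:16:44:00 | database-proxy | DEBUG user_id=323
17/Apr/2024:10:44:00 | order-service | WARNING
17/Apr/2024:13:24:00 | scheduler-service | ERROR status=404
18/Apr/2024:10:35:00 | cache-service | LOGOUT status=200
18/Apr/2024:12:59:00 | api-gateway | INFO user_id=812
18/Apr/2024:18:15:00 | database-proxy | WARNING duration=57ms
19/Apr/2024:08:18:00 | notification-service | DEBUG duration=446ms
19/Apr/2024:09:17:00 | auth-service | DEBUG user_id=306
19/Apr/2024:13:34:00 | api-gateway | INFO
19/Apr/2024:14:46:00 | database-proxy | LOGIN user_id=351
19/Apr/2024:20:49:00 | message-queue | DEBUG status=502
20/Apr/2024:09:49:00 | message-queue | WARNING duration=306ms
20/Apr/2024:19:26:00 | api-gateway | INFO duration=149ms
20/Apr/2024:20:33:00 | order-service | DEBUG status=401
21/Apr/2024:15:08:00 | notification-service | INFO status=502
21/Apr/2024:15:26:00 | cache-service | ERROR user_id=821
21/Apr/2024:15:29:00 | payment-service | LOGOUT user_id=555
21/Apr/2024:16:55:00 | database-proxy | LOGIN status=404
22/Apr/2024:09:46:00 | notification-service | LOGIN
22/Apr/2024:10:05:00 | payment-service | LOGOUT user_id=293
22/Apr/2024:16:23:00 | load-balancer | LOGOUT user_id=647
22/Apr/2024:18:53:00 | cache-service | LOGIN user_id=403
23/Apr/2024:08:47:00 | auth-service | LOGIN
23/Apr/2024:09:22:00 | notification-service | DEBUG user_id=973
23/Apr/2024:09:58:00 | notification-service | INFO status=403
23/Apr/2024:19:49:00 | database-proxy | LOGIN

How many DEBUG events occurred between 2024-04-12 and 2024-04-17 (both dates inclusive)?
8

To filter by date range:

1. Date range: 2024-04-12 through 2024-04-17, both dates inclusive
2. Filter for DEBUG events whose date falls in this range
3. Count matching events: 8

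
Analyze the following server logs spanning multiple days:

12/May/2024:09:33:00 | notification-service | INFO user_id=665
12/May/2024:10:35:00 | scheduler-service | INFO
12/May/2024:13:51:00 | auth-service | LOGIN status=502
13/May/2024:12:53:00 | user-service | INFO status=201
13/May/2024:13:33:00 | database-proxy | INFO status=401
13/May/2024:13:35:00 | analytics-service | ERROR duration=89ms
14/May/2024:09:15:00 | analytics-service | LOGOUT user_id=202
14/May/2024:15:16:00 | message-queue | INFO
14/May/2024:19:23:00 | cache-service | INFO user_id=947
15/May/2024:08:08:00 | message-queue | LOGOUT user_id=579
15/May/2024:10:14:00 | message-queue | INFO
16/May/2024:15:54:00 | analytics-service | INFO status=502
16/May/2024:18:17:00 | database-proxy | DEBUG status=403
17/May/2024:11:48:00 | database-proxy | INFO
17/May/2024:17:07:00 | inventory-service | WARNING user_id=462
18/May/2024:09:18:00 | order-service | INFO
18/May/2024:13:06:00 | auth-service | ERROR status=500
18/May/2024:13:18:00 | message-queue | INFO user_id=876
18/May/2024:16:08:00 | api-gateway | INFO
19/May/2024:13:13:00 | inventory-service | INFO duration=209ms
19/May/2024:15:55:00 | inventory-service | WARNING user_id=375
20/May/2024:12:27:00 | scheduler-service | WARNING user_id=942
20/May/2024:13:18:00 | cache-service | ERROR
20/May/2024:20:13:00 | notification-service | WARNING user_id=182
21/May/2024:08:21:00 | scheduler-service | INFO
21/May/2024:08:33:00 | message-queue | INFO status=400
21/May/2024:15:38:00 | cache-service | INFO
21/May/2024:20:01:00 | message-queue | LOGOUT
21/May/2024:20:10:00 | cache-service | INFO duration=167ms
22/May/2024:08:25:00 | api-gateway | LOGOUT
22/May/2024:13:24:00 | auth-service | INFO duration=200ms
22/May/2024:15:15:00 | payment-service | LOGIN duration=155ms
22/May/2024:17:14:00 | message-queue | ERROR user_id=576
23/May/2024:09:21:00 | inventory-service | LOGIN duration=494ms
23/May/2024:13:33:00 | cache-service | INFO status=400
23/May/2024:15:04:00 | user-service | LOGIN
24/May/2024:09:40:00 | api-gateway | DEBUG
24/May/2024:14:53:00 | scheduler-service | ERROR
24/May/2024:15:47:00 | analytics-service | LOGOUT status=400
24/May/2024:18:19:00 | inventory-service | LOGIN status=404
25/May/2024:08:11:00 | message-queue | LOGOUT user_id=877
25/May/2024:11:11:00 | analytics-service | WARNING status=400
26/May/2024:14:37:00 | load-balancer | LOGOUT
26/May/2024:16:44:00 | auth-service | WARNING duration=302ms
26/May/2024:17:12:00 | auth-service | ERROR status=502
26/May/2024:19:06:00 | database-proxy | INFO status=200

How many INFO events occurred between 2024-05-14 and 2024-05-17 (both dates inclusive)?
5

To filter by date range:

1. Date range: 2024-05-14 through 2024-05-17, both dates inclusive
2. Filter for INFO events whose date falls in this range
3. Count matching events: 5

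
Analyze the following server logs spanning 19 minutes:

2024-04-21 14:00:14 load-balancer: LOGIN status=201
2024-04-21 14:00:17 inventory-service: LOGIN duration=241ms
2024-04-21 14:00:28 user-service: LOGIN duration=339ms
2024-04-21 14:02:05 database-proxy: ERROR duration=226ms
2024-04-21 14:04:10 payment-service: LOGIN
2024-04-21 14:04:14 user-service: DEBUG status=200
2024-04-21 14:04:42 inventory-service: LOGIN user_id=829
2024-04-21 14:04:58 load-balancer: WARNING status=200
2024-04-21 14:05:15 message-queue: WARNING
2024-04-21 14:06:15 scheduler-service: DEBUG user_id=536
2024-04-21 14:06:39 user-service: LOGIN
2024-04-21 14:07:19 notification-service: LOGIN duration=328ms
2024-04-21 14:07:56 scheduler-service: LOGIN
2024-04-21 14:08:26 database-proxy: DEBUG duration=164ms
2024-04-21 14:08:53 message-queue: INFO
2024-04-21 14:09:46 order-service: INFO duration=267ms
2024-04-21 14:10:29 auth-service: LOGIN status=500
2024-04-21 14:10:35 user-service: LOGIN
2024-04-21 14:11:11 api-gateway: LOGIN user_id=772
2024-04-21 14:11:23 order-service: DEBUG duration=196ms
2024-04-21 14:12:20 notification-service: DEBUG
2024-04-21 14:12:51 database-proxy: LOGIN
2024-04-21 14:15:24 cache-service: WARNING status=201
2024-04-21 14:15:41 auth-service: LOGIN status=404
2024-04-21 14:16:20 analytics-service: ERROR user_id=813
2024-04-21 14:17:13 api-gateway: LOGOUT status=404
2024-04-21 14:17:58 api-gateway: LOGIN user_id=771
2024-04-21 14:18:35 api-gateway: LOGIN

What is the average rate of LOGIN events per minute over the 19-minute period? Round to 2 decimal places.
0.79

To calculate the rate:

1. Count total LOGIN events: 15
2. Total time period: 19 minutes
3. Rate = 15 / 19 = 0.79 events per minute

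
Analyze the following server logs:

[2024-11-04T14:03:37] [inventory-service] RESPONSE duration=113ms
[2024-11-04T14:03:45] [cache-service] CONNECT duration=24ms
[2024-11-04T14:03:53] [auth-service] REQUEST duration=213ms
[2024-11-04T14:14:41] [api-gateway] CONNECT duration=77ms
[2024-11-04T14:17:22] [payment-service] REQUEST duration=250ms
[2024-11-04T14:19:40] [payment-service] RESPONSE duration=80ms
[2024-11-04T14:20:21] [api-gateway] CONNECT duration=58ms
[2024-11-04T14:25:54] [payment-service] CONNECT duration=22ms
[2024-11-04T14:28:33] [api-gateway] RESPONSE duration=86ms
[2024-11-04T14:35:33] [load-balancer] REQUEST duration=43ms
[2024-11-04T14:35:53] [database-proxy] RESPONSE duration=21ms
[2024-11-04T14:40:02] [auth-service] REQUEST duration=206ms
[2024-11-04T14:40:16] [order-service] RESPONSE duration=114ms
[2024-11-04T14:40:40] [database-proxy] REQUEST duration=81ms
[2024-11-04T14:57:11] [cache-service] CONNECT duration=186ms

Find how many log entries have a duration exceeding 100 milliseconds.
6

To count timeouts:

1. Threshold: 100ms
2. Extract duration from each log entry
3. Count entries where duration > 100
4. Timeout count: 6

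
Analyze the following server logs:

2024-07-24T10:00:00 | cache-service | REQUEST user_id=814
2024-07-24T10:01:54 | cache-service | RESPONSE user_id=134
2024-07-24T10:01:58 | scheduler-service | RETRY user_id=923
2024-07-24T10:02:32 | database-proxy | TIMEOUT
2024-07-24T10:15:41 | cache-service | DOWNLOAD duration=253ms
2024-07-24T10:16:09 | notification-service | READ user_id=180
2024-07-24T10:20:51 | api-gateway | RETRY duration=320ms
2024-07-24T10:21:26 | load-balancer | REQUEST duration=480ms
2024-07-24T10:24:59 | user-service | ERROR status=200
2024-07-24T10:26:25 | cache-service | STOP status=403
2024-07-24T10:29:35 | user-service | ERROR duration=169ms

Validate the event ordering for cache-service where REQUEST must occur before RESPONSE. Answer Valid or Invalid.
Valid

To validate ordering:

1. Required order: REQUEST → RESPONSE
2. Rule: REQUEST must occur before RESPONSE
3. Check actual order of events for cache-service
4. Result: Valid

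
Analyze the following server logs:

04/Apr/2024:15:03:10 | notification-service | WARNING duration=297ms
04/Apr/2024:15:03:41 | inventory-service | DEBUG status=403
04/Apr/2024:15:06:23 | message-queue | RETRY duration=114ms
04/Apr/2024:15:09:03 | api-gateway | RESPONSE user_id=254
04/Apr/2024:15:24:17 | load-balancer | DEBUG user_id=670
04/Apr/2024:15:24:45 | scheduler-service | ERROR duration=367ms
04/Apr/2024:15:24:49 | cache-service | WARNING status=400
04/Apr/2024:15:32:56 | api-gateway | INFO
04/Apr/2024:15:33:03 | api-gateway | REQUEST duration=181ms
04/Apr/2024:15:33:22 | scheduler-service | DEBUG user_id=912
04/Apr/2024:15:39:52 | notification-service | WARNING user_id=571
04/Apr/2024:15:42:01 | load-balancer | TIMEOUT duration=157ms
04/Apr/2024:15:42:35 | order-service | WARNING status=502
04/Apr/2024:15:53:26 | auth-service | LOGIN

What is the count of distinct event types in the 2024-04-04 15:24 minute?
3

To count unique event types:

1. Filter events in the minute starting at 2024-04-04 15:24
2. Extract event types from matching entries
3. Count unique types: 3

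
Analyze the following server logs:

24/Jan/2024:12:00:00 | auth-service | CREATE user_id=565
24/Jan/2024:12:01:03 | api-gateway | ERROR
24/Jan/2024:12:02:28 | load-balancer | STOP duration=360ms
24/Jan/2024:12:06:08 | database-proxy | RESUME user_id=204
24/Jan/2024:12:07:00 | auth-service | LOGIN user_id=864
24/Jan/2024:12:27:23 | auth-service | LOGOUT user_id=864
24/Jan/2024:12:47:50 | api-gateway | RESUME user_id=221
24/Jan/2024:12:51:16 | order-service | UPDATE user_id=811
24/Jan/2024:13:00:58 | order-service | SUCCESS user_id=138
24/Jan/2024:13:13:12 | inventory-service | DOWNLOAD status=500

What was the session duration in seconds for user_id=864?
1223

To calculate session duration:

1. Find LOGIN event for user_id=864: 24/Jan/2024:12:07:00
2. Find LOGOUT event for user_id=864: 24/Jan/2024:12:27:23
3. Session duration: 24/Jan/2024:12:27:23 - 24/Jan/2024:12:07:00 = 1223 seconds (20 minutes)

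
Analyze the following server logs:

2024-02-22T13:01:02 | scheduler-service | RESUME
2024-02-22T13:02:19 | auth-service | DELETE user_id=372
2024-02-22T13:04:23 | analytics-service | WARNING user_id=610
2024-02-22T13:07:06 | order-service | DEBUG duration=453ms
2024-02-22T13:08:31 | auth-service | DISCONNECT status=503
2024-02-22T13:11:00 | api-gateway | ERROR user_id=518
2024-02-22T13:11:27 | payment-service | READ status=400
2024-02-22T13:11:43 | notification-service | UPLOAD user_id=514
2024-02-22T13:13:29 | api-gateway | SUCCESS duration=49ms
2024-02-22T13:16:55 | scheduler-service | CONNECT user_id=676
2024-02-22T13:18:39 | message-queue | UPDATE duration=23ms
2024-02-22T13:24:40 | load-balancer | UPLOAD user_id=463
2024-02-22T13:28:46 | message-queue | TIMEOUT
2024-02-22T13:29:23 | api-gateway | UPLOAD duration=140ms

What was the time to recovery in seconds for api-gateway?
149

To calculate recovery time:

1. Find ERROR event for api-gateway: 2024-02-22T13:11:00
2. Find next SUCCESS event for api-gateway: 2024-02-22T13:13:29
3. Recovery time: 2024-02-22T13:13:29 - 2024-02-22T13:11:00 = 149 seconds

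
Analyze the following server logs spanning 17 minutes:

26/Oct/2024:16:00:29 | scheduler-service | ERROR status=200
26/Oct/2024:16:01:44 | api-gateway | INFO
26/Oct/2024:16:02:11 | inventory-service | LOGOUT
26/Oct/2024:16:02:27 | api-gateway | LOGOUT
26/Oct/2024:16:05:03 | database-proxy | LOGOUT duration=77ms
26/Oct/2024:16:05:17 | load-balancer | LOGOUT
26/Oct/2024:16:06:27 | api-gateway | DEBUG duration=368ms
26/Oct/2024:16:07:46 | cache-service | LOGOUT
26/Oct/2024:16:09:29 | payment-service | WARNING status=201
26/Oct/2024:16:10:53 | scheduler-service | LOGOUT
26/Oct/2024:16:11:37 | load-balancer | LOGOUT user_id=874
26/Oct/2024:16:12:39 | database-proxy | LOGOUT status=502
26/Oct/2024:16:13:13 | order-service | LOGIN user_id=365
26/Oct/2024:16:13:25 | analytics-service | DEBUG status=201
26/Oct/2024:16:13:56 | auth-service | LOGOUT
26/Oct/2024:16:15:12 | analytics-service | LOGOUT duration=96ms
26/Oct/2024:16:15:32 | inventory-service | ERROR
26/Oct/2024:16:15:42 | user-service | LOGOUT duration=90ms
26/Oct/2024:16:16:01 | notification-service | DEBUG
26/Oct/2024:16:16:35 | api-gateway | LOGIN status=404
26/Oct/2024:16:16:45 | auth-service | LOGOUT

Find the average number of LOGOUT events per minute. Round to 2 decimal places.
0.71

To calculate the rate:

1. Count total LOGOUT events: 12
2. Total time period: 17 minutes
3. Rate = 12 / 17 = 0.71 events per minute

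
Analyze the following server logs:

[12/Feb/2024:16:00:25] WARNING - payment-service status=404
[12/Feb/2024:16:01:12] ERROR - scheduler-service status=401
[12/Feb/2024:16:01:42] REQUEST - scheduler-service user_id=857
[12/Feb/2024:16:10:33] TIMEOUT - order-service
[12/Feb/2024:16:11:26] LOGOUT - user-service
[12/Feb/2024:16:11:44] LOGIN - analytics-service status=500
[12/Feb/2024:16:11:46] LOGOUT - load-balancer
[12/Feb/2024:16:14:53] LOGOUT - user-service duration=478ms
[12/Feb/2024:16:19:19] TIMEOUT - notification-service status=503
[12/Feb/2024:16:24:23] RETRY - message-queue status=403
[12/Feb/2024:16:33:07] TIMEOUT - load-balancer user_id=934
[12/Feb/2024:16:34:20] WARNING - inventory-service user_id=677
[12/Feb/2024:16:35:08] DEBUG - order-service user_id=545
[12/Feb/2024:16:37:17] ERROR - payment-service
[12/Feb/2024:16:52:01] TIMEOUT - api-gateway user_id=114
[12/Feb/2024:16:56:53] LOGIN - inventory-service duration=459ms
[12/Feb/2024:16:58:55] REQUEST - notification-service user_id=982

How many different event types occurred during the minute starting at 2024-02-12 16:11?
2

To count unique event types:

1. Filter events in the minute starting at 2024-02-12 16:11
2. Extract event types from matching entries
3. Count unique types: 2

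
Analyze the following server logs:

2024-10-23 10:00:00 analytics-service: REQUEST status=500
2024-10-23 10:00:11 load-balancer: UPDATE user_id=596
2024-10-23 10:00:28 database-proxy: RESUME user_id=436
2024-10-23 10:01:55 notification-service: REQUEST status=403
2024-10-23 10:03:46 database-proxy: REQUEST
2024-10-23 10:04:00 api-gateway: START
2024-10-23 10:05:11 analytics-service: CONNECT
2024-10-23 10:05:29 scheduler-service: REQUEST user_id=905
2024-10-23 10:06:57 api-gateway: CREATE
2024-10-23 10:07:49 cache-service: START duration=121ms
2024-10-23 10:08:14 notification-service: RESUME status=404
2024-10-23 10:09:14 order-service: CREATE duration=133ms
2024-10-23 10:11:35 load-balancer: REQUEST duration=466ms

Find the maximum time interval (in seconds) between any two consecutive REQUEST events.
366

To find the longest gap:

1. Extract all REQUEST events in chronological order
2. Calculate time differences between consecutive events
3. Find the maximum difference
4. Longest gap: 366 seconds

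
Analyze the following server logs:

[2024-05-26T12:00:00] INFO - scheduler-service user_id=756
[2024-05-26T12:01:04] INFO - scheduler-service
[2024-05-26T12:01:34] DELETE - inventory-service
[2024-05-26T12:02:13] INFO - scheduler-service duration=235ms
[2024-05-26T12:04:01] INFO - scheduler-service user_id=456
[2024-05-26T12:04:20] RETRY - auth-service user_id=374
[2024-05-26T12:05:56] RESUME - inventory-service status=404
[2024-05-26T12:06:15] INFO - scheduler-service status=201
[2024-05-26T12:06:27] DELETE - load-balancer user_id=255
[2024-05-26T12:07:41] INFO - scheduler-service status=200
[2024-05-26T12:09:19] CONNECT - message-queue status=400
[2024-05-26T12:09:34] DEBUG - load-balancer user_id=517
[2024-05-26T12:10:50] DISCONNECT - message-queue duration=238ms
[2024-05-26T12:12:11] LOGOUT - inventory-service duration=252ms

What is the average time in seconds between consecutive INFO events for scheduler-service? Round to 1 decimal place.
92.2

To calculate average interval:

1. Find all INFO events for scheduler-service in order
2. Calculate time gaps between consecutive events
3. Compute mean of gaps: 461 / 5 = 92.2 seconds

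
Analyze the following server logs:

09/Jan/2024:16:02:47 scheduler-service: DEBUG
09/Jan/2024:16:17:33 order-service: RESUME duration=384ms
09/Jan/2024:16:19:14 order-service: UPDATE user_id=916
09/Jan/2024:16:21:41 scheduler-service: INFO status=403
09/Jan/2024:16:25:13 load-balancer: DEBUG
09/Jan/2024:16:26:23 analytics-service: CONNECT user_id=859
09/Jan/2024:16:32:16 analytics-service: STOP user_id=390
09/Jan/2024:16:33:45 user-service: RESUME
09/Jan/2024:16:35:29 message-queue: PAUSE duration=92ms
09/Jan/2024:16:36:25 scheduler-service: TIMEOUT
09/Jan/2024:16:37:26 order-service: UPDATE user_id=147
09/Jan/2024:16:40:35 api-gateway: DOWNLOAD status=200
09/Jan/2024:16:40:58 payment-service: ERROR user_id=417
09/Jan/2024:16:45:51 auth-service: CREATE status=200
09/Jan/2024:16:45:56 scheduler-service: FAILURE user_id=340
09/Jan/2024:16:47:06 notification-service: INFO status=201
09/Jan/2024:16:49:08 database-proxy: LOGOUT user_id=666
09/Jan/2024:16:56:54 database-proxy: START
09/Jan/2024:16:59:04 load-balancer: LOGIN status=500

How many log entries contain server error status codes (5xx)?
1

To find matching entries:

1. Pattern to match: server error status codes (5xx)
2. Scan each log entry for the pattern
3. Count matches: 1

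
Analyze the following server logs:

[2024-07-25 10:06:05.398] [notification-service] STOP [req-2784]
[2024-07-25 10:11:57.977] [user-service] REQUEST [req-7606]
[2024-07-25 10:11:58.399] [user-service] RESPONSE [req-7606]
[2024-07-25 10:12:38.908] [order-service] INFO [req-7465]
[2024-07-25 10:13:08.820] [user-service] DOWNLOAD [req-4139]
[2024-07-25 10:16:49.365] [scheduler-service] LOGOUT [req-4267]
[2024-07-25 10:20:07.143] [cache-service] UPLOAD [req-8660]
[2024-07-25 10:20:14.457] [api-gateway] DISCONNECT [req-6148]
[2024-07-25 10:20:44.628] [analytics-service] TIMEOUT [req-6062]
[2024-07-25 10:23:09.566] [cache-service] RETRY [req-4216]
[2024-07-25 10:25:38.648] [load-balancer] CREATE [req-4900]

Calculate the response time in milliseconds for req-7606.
422

To calculate latency:

1. Find REQUEST with id req-7606: 2024-07-25 10:11:57.977
2. Find RESPONSE with id req-7606: 2024-07-25 10:11:58.399
3. Latency: 2024-07-25 10:11:58.399 - 2024-07-25 10:11:57.977 = 422ms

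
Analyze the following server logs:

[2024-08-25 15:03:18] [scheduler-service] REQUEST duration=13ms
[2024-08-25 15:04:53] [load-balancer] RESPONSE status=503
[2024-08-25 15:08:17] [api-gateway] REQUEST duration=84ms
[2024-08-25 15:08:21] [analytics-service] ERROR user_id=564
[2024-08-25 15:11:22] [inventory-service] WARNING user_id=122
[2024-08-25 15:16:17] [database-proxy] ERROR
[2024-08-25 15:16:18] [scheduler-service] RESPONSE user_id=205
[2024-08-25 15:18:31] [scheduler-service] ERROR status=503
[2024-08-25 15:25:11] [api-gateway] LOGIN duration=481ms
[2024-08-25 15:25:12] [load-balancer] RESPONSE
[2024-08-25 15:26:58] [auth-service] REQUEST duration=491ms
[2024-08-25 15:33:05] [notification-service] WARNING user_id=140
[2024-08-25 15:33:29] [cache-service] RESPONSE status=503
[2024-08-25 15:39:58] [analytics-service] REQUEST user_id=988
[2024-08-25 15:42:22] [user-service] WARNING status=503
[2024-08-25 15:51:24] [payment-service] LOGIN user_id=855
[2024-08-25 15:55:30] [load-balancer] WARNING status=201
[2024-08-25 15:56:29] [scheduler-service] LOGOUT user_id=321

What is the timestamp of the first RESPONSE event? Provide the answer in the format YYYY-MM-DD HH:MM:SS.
2024-08-25 15:04:53

To find the first event:

1. Filter for all RESPONSE events
2. Sort by timestamp
3. Select the first one
4. Timestamp: 2024-08-25 15:04:53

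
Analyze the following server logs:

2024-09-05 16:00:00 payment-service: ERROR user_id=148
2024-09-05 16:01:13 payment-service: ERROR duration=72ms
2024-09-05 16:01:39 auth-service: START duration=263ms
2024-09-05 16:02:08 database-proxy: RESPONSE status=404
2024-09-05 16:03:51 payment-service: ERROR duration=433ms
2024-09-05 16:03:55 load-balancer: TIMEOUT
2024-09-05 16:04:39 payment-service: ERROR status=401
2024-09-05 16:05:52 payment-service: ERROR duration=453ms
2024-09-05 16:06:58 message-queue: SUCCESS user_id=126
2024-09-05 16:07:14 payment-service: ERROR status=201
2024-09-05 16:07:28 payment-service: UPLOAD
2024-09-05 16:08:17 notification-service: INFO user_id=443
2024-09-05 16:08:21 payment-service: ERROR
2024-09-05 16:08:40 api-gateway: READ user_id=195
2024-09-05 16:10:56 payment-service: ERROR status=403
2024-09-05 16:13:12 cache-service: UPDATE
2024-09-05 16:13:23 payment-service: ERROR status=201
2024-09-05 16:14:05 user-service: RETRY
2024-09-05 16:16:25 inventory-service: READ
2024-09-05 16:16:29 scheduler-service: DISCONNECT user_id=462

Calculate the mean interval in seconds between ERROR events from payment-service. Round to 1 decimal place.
100.4

To calculate average interval:

1. Find all ERROR events for payment-service in order
2. Calculate time gaps between consecutive events
3. Compute mean of gaps: 803 / 8 = 100.4 seconds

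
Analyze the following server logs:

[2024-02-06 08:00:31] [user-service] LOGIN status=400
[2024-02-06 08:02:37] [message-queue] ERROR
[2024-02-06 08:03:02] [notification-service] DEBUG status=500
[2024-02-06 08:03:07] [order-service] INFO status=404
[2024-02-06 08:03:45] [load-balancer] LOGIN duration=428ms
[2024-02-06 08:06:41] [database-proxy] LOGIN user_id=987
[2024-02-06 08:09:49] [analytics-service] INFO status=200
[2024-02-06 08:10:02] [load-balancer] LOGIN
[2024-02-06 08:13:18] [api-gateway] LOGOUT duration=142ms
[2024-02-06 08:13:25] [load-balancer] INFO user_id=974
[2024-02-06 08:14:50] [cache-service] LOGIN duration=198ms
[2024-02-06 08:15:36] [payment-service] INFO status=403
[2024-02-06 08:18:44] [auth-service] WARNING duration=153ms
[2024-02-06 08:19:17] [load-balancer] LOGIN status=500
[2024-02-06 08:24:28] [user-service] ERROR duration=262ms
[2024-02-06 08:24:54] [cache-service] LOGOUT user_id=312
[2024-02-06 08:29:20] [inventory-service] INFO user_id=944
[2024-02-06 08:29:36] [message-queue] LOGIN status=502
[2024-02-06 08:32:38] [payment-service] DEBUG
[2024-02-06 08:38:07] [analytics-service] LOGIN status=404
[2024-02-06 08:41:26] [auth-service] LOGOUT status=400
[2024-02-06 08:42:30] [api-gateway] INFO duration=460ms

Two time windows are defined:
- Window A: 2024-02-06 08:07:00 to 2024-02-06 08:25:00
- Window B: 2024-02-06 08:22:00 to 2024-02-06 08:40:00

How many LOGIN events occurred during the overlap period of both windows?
0

To find overlap events:

1. Window A: 2024-02-06 08:07:00 to 2024-02-06 08:25:00
2. Window B: 2024-02-06 08:22:00 to 2024-02-06 08:40:00
3. Overlap period: 2024-02-06 08:22:00 to 2024-02-06 08:25:00
4. Count LOGIN events in overlap: 0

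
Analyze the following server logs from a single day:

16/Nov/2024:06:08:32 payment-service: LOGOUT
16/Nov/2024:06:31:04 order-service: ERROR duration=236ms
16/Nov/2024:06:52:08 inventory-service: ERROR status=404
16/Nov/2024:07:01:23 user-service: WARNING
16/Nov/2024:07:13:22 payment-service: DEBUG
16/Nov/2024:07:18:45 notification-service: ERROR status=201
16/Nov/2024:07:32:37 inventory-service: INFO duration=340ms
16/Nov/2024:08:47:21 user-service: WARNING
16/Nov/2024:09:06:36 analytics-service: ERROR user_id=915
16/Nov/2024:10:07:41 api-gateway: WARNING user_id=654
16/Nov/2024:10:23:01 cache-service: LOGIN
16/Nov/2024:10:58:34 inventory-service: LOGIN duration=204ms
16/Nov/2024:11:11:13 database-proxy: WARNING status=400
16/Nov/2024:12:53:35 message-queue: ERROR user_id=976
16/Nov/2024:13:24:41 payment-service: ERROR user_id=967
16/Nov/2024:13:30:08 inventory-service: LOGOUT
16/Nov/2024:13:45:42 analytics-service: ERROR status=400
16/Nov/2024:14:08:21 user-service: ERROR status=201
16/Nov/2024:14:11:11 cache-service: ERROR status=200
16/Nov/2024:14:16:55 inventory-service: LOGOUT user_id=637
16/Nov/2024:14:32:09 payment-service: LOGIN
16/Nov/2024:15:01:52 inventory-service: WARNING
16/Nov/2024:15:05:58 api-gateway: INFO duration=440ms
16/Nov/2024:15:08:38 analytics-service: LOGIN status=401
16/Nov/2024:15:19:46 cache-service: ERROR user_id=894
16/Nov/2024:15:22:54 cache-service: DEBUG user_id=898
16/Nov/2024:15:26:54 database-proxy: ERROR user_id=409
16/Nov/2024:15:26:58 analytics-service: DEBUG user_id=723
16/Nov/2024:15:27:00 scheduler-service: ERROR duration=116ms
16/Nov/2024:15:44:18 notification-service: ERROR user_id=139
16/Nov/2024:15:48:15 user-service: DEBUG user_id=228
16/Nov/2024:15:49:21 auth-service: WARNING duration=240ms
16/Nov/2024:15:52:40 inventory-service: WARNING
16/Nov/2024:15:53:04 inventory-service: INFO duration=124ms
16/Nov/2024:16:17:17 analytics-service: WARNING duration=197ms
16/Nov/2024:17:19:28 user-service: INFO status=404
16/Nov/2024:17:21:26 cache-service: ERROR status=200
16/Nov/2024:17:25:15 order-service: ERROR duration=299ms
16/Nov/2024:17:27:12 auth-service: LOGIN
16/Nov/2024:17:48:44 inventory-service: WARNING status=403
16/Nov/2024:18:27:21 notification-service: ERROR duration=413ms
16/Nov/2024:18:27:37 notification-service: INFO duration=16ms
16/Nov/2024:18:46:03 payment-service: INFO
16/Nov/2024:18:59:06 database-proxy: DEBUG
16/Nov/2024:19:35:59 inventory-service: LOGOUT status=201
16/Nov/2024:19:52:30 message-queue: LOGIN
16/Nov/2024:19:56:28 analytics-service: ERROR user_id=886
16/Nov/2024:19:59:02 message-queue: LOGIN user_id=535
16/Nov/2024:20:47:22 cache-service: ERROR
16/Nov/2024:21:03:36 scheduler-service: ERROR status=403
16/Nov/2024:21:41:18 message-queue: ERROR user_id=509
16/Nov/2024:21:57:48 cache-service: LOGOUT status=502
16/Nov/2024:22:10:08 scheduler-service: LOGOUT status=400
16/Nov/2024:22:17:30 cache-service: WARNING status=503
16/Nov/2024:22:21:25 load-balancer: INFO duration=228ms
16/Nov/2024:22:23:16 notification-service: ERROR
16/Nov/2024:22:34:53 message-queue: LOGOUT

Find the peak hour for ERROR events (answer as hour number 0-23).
15

To find the peak hour:

1. Group all ERROR events by hour
2. Count events in each hour
3. Find hour with maximum count
4. Peak hour: 15 (with 4 events)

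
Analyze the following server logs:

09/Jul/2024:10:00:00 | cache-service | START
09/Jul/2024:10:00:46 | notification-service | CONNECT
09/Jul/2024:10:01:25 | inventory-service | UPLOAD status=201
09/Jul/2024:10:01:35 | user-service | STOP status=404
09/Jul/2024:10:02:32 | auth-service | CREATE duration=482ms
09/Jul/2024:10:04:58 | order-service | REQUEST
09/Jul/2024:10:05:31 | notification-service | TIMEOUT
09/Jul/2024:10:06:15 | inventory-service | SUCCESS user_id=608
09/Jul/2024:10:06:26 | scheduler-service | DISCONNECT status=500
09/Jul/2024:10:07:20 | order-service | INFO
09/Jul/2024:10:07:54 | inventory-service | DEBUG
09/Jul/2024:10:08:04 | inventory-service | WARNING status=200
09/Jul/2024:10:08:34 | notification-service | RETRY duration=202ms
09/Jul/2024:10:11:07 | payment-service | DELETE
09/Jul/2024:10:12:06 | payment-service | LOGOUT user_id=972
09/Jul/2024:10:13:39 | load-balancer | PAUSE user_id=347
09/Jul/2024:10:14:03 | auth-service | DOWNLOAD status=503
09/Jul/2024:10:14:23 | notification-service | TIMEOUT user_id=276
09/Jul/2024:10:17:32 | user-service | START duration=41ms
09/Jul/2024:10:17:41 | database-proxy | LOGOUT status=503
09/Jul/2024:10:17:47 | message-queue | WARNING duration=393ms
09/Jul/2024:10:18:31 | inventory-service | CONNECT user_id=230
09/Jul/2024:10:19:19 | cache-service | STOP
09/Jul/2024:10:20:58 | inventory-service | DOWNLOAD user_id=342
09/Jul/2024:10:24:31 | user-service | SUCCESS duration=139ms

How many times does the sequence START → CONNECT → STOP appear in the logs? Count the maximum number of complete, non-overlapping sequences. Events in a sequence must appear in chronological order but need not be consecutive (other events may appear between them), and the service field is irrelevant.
2

To count sequences:

1. Look for pattern: START → CONNECT → STOP
2. Greedily scan the log in chronological order, matching each sequence element in turn (ignoring service)
3. Each time the full pattern completes, increment the count and restart matching from the next event
4. Complete non-overlapping sequences found: 2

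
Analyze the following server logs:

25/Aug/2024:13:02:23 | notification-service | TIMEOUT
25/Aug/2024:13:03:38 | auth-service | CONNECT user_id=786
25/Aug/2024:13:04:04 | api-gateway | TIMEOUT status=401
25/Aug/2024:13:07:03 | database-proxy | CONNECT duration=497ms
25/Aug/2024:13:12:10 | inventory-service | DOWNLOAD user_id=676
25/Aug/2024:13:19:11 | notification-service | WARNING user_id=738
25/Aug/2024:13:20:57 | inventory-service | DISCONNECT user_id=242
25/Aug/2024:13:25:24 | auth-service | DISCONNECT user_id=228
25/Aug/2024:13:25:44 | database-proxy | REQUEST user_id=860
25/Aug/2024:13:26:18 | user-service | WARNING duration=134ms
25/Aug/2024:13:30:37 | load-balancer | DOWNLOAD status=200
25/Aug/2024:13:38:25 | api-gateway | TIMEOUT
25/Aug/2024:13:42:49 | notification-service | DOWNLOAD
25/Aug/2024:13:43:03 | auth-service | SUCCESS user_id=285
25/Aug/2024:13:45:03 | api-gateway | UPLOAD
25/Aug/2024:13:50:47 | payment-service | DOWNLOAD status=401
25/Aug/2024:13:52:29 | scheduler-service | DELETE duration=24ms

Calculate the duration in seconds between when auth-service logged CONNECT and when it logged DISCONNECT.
1306

To find the time between events:

1. Locate the first CONNECT event for auth-service: 25/Aug/2024:13:03:38
2. Locate the first DISCONNECT event for auth-service: 25/Aug/2024:13:25:24
3. Calculate the difference: 25/Aug/2024:13:25:24 - 25/Aug/2024:13:03:38 = 1306 seconds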